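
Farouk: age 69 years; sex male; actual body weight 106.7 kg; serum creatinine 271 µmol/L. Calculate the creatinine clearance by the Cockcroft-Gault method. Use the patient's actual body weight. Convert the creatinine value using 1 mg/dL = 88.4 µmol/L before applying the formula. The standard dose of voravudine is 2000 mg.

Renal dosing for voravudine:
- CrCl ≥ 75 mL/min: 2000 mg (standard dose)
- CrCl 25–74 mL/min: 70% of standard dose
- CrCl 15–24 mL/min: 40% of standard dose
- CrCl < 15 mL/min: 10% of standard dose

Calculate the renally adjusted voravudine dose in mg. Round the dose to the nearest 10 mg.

1400 mg

SCr = 271 / 88.4 = 3.066 mg/dL
CrCl = (140 − 69) × 106.7 / (72 × 3.066) = 7575.7 / 220.75 ≈ 34.3 mL/min
CrCl ≈ 34 mL/min → bracket 25–74 mL/min.
70% of 2000 mg = 1400 mg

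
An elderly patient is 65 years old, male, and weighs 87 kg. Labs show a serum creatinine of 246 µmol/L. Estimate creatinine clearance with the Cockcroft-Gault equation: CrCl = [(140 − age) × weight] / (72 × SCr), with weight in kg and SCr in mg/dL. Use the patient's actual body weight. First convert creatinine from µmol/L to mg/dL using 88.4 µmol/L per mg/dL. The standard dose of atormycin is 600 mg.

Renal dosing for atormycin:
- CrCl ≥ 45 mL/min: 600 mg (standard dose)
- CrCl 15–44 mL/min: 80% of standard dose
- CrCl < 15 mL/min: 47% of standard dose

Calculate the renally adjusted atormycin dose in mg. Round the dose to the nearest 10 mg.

480 mg

SCr = 246 / 88.4 = 2.783 mg/dL
CrCl = (140 − 65) × 87 / (72 × 2.783) = 6525.0 / 200.38 ≈ 32.6 mL/min
CrCl ≈ 33 mL/min → bracket 15–44 mL/min.
80% of 600 mg = 480 mg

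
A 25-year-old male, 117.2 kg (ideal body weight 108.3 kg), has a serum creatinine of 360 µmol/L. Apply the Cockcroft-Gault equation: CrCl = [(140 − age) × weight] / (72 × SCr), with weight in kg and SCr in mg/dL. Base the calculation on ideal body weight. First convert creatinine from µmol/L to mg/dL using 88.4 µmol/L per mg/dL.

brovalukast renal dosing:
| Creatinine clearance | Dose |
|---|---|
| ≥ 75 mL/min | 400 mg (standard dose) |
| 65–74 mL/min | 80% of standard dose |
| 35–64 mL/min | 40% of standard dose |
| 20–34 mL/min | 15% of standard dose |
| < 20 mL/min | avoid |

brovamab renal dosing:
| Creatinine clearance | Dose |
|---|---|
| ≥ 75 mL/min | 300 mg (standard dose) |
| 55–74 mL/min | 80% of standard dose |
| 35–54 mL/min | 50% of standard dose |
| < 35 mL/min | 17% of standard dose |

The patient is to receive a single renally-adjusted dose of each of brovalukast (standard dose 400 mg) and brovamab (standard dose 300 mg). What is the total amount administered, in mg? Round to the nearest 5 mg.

SCr = 360 / 88.4 = 4.072 mg/dL
CrCl = (140 − 25) × 108.3 / (72 × 4.072) = 12454.5 / 293.18 ≈ 42.5 mL/min
CrCl ≈ 42 mL/min.
brovalukast: 35–64 mL/min → 40% of 400 mg = 160 mg.
brovamab: 35–54 mL/min → 50% of 300 mg = 150 mg.
Total = 160 + 150 = 310 mg.

310 mg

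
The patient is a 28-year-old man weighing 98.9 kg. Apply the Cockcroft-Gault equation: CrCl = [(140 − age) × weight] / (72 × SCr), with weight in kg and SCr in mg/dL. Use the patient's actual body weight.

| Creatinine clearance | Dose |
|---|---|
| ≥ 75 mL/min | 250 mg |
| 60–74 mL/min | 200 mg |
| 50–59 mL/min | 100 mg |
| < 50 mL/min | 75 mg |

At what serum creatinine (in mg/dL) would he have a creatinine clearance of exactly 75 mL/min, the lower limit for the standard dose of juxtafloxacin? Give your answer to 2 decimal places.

Standard dose requires CrCl ≥ 75 mL/min.
Set (140 − 28) × 98.9 / (72 × SCr) = 75
SCr = (140 − 28) × 98.9 / (72 × 75) = 2.051 mg/dL

2.05 mg/dL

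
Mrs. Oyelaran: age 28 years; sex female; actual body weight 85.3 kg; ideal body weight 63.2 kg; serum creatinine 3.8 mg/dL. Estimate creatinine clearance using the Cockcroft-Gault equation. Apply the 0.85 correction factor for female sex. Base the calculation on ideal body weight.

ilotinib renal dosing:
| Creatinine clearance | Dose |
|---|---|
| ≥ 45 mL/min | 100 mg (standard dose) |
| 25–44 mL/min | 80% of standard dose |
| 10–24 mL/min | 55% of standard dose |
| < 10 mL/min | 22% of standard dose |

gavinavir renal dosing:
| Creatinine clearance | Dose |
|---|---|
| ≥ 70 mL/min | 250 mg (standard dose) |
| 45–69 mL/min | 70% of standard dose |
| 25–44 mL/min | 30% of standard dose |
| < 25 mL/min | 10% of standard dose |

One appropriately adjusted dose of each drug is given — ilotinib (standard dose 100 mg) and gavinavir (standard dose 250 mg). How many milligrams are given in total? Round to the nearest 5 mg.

CrCl = (140 − 28) × 63.2 / (72 × 3.8) × 0.85 = 7078.4 / 273.60 × 0.85 ≈ 22.0 mL/min
CrCl ≈ 22 mL/min.
ilotinib: 10–24 mL/min → 55% of 100 mg = 55 mg.
gavinavir: < 25 mL/min → 10% of 250 mg = 25 mg.
Total = 55 + 25 = 80 mg.

80 mg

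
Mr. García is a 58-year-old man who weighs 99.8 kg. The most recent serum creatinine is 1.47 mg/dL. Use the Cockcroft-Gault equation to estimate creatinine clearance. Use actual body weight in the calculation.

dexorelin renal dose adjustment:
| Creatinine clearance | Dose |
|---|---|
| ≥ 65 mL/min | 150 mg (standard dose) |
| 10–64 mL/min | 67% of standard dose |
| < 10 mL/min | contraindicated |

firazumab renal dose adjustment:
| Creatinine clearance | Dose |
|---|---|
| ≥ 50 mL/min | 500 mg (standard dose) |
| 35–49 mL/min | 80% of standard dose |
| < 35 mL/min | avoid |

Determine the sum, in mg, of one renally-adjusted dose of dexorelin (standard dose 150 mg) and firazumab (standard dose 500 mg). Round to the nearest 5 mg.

650 mg

CrCl = (140 − 58) × 99.8 / (72 × 1.47) = 8183.6 / 105.84 ≈ 77.3 mL/min
CrCl ≈ 77 mL/min.
dexorelin: ≥ 65 mL/min → 100% of 150 mg = 150 mg.
firazumab: ≥ 50 mL/min → 100% of 500 mg = 500 mg.
Total = 150 + 500 = 650 mg.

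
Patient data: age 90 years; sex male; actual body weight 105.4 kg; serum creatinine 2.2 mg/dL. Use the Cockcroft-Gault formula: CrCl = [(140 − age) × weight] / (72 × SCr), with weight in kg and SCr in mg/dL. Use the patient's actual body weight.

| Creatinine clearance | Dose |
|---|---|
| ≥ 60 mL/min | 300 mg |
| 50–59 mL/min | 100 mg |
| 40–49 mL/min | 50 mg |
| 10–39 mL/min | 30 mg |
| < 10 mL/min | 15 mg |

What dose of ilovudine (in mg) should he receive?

CrCl = (140 − 90) × 105.4 / (72 × 2.2) = 5270.0 / 158.40 ≈ 33.3 mL/min
CrCl ≈ 33 mL/min → bracket 10–39 mL/min.
Dose for this bracket: 30 mg.

30 mg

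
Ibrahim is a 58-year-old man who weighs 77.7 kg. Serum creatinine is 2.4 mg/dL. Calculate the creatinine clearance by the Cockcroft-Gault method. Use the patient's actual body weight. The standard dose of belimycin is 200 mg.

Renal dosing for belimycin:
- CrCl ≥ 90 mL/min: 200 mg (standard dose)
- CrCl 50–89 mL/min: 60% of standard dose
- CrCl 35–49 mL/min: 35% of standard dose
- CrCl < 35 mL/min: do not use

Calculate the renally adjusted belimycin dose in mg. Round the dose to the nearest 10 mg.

70 mg

CrCl = (140 − 58) × 77.7 / (72 × 2.4) = 6371.4 / 172.80 ≈ 36.9 mL/min
CrCl ≈ 37 mL/min → bracket 35–49 mL/min.
35% of 200 mg = 70 mg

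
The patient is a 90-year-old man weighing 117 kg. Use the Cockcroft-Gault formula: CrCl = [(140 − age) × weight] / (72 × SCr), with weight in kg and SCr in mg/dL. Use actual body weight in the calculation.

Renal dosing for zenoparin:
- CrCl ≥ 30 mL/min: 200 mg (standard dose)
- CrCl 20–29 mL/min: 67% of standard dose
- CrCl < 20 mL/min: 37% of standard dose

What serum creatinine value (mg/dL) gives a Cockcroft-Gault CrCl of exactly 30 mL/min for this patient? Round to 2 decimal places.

2.71 mg/dL

Standard dose requires CrCl ≥ 30 mL/min.
Set (140 − 90) × 117 / (72 × SCr) = 30
SCr = (140 − 90) × 117 / (72 × 30) = 2.708 mg/dL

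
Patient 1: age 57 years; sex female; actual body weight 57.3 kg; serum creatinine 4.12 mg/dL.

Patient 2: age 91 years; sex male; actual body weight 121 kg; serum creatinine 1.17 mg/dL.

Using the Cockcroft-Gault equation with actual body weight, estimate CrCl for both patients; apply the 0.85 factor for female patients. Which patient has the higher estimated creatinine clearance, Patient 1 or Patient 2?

Patient 1: CrCl = (140 − 57) × 57.3 / (72 × 4.12) × 0.85 = 4755.9 / 296.64 × 0.85 ≈ 13.6 mL/min
Patient 2: CrCl = (140 − 91) × 121 / (72 × 1.17) = 5929.0 / 84.24 ≈ 70.4 mL/min
13.6 vs 70.4 mL/min → Patient 2 is higher.

Patient 2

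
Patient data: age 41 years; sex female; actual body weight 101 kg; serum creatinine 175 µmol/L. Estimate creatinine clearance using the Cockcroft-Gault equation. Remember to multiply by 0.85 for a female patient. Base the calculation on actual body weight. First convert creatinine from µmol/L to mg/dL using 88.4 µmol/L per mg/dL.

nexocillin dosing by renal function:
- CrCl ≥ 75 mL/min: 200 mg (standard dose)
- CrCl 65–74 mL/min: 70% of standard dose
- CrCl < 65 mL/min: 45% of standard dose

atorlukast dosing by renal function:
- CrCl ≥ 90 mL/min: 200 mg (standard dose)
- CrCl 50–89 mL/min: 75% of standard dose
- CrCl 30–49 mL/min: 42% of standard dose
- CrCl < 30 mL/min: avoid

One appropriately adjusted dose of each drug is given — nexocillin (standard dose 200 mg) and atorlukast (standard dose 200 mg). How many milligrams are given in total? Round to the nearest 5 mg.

SCr = 175 / 88.4 = 1.98 mg/dL
CrCl = (140 − 41) × 101 / (72 × 1.98) × 0.85 = 9999.0 / 142.56 × 0.85 ≈ 59.6 mL/min
CrCl ≈ 60 mL/min.
nexocillin: < 65 mL/min → 45% of 200 mg = 90 mg.
atorlukast: 50–89 mL/min → 75% of 200 mg = 150 mg.
Total = 90 + 150 = 240 mg.

240 mg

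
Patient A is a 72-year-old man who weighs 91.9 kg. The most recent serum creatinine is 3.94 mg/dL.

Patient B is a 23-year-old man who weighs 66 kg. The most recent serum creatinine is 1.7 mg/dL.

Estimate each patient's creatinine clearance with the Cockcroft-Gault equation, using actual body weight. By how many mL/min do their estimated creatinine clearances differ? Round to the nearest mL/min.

41 mL/min

Patient A: CrCl = (140 − 72) × 91.9 / (72 × 3.94) = 6249.2 / 283.68 ≈ 22.0 mL/min
Patient B: CrCl = (140 − 23) × 66 / (72 × 1.7) = 7722.0 / 122.40 ≈ 63.1 mL/min
|22.0 − 63.1| = 41.1 mL/min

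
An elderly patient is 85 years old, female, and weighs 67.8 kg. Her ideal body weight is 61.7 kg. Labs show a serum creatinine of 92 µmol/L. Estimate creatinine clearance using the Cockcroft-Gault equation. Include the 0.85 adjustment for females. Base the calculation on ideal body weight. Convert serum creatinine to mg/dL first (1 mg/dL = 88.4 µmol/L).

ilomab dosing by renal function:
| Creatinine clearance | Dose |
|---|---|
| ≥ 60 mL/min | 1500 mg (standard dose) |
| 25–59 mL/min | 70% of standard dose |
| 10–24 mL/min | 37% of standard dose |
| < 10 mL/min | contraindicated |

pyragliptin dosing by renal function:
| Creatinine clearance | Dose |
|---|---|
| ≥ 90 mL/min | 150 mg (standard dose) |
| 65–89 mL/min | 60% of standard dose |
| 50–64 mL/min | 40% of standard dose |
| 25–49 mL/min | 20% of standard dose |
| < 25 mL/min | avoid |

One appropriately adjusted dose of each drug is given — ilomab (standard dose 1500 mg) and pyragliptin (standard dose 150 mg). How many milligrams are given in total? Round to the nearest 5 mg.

SCr = 92 / 88.4 = 1.041 mg/dL
CrCl = (140 − 85) × 61.7 / (72 × 1.041) × 0.85 = 3393.5 / 74.95 × 0.85 ≈ 38.5 mL/min
CrCl ≈ 38 mL/min.
ilomab: 25–59 mL/min → 70% of 1500 mg = 1050 mg.
pyragliptin: 25–49 mL/min → 20% of 150 mg = 30 mg.
Total = 1050 + 30 = 1080 mg.

1080 mg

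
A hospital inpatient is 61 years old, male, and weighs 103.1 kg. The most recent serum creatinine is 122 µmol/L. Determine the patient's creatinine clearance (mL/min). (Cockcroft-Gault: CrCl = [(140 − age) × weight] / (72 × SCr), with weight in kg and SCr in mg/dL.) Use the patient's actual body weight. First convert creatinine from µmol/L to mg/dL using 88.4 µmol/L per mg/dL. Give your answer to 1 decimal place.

82.0 mL/min

SCr = 122 / 88.4 = 1.38 mg/dL
CrCl = (140 − 61) × 103.1 / (72 × 1.38) = 8144.9 / 99.36 ≈ 82.0 mL/min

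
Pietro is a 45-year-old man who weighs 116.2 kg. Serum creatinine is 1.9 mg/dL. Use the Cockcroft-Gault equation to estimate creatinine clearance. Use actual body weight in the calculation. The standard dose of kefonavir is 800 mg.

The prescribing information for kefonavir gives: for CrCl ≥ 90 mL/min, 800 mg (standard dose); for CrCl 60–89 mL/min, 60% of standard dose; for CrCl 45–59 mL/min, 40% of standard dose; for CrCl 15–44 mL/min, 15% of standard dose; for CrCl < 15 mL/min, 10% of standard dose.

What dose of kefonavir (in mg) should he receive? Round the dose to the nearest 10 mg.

CrCl = (140 − 45) × 116.2 / (72 × 1.9) = 11039.0 / 136.80 ≈ 80.7 mL/min
CrCl ≈ 81 mL/min → bracket 60–89 mL/min.
60% of 800 mg = 480 mg

480 mg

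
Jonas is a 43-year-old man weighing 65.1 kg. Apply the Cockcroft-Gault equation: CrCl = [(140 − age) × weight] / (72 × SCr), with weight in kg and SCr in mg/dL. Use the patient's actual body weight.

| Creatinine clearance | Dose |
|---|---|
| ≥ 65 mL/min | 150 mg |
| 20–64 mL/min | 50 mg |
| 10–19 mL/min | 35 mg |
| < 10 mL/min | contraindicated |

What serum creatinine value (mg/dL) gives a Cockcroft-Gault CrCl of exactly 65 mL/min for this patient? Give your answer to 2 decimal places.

Standard dose requires CrCl ≥ 65 mL/min.
Set (140 − 43) × 65.1 / (72 × SCr) = 65
SCr = (140 − 43) × 65.1 / (72 × 65) = 1.349 mg/dL

1.35 mg/dL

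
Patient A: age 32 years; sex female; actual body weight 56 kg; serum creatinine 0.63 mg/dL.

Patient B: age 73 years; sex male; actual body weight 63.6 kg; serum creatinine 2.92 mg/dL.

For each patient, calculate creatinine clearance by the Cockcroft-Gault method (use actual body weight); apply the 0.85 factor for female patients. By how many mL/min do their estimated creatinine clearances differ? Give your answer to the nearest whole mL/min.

93 mL/min

Patient A: CrCl = (140 − 32) × 56 / (72 × 0.63) × 0.85 = 6048.0 / 45.36 × 0.85 ≈ 113.3 mL/min
Patient B: CrCl = (140 − 73) × 63.6 / (72 × 2.92) = 4261.2 / 210.24 ≈ 20.3 mL/min
|113.3 − 20.3| = 93.0 mL/min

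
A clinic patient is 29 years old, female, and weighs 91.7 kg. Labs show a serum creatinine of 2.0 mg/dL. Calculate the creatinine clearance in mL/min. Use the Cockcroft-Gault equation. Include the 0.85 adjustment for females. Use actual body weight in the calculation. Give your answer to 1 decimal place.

60.1 mL/min

CrCl = (140 − 29) × 91.7 / (72 × 2) × 0.85 = 10178.7 / 144.00 × 0.85 ≈ 60.1 mL/min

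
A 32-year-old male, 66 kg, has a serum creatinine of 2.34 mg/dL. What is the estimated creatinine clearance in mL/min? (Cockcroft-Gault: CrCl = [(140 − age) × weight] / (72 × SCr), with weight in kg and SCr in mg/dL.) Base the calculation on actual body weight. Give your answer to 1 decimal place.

42.3 mL/min

CrCl = (140 − 32) × 66 / (72 × 2.34) = 7128.0 / 168.48 ≈ 42.3 mL/min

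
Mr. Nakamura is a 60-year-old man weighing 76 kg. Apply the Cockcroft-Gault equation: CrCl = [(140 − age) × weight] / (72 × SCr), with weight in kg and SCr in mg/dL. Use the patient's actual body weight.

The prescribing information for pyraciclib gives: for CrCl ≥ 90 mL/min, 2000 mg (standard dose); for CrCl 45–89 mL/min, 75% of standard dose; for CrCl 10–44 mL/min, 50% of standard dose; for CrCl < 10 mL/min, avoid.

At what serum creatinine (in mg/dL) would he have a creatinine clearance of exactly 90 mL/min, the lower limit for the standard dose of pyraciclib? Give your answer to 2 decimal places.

Standard dose requires CrCl ≥ 90 mL/min.
Set (140 − 60) × 76 / (72 × SCr) = 90
SCr = (140 − 60) × 76 / (72 × 90) = 0.938 mg/dL

0.94 mg/dL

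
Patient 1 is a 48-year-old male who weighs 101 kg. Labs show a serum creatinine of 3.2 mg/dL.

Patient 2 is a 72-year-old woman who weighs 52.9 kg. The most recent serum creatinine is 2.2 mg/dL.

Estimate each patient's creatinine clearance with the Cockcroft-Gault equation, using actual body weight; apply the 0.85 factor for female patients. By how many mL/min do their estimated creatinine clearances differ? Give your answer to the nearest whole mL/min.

21 mL/min

Patient 1: CrCl = (140 − 48) × 101 / (72 × 3.2) = 9292.0 / 230.40 ≈ 40.3 mL/min
Patient 2: CrCl = (140 − 72) × 52.9 / (72 × 2.2) × 0.85 = 3597.2 / 158.40 × 0.85 ≈ 19.3 mL/min
|40.3 − 19.3| = 21.0 mL/min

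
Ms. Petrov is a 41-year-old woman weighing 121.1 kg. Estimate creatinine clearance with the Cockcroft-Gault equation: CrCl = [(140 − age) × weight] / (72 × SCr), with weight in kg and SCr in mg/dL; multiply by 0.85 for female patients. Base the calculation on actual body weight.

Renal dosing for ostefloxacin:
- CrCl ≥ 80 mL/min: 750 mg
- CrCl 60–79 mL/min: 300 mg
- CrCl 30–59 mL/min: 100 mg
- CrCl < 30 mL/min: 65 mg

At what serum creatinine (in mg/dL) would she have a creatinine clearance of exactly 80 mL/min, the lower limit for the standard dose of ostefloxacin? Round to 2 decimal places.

Standard dose requires CrCl ≥ 80 mL/min.
Set (140 − 41) × 121.1 × 0.85 / (72 × SCr) = 80
SCr = (140 − 41) × 121.1 × 0.85 / (72 × 80) = 1.769 mg/dL

1.77 mg/dL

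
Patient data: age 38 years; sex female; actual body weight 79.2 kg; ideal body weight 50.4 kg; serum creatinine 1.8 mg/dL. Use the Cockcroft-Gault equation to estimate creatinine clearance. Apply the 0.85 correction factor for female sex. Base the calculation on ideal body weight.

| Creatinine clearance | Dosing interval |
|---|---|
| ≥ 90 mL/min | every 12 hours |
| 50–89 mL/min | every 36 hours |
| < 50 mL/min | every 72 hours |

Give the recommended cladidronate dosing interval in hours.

every 72 hours

CrCl = (140 − 38) × 50.4 / (72 × 1.8) × 0.85 = 5140.8 / 129.60 × 0.85 ≈ 33.7 mL/min
CrCl ≈ 34 mL/min → bracket < 50 mL/min → every 72 hours.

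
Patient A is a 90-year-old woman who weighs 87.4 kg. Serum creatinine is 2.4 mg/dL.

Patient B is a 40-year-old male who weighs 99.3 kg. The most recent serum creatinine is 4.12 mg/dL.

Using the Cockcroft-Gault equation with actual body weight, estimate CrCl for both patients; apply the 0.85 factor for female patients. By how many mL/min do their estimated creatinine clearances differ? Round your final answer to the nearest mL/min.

Patient A: CrCl = (140 − 90) × 87.4 / (72 × 2.4) × 0.85 = 4370.0 / 172.80 × 0.85 ≈ 21.5 mL/min
Patient B: CrCl = (140 − 40) × 99.3 / (72 × 4.12) = 9930.0 / 296.64 ≈ 33.5 mL/min
|21.5 − 33.5| = 12.0 mL/min

12 mL/min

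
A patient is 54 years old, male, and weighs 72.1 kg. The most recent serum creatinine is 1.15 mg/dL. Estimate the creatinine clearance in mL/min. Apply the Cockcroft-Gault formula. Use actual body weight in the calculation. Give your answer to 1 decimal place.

74.9 mL/min

CrCl = (140 − 54) × 72.1 / (72 × 1.15) = 6200.6 / 82.80 ≈ 74.9 mL/min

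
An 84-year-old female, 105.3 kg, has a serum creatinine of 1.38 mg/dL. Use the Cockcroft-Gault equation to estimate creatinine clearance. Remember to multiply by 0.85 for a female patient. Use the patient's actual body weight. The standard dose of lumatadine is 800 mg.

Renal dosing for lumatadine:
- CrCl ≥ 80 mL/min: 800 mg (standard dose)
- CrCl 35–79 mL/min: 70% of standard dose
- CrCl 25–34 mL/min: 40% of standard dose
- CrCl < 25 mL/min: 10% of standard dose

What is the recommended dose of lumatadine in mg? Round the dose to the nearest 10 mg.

560 mg

CrCl = (140 − 84) × 105.3 / (72 × 1.38) × 0.85 = 5896.8 / 99.36 × 0.85 ≈ 50.4 mL/min
CrCl ≈ 50 mL/min → bracket 35–79 mL/min.
70% of 800 mg = 560 mg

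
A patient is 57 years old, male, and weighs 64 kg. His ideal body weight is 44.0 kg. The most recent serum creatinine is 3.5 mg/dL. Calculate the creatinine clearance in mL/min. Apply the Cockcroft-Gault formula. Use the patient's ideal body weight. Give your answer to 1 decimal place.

CrCl = (140 − 57) × 44 / (72 × 3.5) = 3652.0 / 252.00 ≈ 14.5 mL/min

14.5 mL/min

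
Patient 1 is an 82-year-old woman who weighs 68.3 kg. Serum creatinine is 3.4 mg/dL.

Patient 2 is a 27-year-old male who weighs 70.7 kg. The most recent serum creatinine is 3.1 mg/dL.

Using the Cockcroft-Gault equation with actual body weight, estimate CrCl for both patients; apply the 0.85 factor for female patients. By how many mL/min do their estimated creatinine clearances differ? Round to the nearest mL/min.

22 mL/min

Patient 1: CrCl = (140 − 82) × 68.3 / (72 × 3.4) × 0.85 = 3961.4 / 244.80 × 0.85 ≈ 13.8 mL/min
Patient 2: CrCl = (140 − 27) × 70.7 / (72 × 3.1) = 7989.1 / 223.20 ≈ 35.8 mL/min
|13.8 − 35.8| = 22.0 mL/min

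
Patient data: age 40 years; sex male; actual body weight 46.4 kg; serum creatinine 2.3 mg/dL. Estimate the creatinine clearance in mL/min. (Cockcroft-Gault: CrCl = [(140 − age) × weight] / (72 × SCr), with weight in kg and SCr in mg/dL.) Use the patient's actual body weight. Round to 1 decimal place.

CrCl = (140 − 40) × 46.4 / (72 × 2.3) = 4640.0 / 165.60 ≈ 28.0 mL/min

28.0 mL/min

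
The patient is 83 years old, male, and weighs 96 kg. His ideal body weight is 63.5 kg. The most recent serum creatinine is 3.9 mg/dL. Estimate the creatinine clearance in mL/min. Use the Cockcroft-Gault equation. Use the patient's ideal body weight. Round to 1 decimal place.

CrCl = (140 − 83) × 63.5 / (72 × 3.9) = 3619.5 / 280.80 ≈ 12.9 mL/min

12.9 mL/min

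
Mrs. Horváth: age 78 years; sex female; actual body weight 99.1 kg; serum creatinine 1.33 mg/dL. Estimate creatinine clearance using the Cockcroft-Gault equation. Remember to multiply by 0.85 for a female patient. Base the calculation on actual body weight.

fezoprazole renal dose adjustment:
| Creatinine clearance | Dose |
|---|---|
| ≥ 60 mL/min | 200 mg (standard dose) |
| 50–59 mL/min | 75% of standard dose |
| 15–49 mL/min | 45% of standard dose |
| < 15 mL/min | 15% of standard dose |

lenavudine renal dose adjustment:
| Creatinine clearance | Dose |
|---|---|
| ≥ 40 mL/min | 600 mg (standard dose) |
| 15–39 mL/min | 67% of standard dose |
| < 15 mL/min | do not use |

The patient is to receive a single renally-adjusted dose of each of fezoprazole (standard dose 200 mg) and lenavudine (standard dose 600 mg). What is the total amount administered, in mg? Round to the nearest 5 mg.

CrCl = (140 − 78) × 99.1 / (72 × 1.33) × 0.85 = 6144.2 / 95.76 × 0.85 ≈ 54.5 mL/min
CrCl ≈ 55 mL/min.
fezoprazole: 50–59 mL/min → 75% of 200 mg = 150 mg.
lenavudine: ≥ 40 mL/min → 100% of 600 mg = 600 mg.
Total = 150 + 600 = 750 mg.

750 mg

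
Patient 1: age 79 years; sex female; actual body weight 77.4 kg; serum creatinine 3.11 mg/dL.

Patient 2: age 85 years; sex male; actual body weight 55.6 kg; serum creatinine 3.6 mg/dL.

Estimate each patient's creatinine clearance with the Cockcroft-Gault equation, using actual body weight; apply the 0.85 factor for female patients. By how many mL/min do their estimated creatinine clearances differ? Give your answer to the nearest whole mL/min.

Patient 1: CrCl = (140 − 79) × 77.4 / (72 × 3.11) × 0.85 = 4721.4 / 223.92 × 0.85 ≈ 17.9 mL/min
Patient 2: CrCl = (140 − 85) × 55.6 / (72 × 3.6) = 3058.0 / 259.20 ≈ 11.8 mL/min
|17.9 − 11.8| = 6.1 mL/min

6 mL/min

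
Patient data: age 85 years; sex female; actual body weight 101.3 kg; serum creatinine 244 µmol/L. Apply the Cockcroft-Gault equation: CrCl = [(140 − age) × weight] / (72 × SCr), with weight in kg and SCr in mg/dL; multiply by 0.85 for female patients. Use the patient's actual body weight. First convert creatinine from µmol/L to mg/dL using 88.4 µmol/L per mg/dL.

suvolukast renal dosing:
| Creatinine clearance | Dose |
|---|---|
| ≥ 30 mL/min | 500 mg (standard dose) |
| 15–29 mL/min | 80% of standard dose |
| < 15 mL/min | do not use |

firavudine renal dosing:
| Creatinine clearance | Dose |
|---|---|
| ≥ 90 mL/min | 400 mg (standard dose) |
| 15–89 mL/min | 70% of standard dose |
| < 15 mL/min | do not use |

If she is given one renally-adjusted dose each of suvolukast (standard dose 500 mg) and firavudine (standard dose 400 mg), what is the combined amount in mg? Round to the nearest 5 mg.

680 mg

SCr = 244 / 88.4 = 2.76 mg/dL
CrCl = (140 − 85) × 101.3 / (72 × 2.76) × 0.85 = 5571.5 / 198.72 × 0.85 ≈ 23.8 mL/min
CrCl ≈ 24 mL/min.
suvolukast: 15–29 mL/min → 80% of 500 mg = 400 mg.
firavudine: 15–89 mL/min → 70% of 400 mg = 280 mg.
Total = 400 + 280 = 680 mg.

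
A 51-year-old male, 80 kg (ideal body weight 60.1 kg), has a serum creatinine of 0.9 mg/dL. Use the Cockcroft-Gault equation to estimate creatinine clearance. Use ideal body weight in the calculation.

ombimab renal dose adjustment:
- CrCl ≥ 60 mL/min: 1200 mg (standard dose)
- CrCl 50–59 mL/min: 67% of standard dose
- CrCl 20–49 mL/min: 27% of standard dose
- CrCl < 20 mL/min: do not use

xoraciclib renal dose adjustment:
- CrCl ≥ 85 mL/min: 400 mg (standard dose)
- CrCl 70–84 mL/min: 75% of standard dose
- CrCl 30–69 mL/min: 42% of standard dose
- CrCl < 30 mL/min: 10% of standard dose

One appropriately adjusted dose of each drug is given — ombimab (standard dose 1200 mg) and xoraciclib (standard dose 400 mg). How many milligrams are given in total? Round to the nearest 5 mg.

CrCl = (140 − 51) × 60.1 / (72 × 0.9) = 5348.9 / 64.80 ≈ 82.5 mL/min
CrCl ≈ 83 mL/min.
ombimab: ≥ 60 mL/min → 100% of 1200 mg = 1200 mg.
xoraciclib: 70–84 mL/min → 75% of 400 mg = 300 mg.
Total = 1200 + 300 = 1500 mg.

1500 mg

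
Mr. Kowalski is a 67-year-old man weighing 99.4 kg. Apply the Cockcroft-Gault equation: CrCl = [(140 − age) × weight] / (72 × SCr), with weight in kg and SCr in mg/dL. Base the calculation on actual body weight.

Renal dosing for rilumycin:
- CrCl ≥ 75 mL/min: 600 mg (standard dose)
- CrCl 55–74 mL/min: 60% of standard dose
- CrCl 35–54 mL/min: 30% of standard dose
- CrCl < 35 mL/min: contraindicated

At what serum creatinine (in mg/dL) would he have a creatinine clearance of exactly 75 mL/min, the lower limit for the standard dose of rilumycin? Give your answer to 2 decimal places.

1.34 mg/dL

Standard dose requires CrCl ≥ 75 mL/min.
Set (140 − 67) × 99.4 / (72 × SCr) = 75
SCr = (140 − 67) × 99.4 / (72 × 75) = 1.344 mg/dL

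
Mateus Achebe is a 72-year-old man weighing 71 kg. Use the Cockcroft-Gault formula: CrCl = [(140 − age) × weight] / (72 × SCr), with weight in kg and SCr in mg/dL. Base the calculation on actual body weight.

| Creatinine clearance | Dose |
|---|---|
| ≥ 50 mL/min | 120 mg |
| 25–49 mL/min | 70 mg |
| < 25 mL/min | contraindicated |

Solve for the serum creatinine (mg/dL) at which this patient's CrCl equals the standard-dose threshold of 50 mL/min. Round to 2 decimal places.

1.34 mg/dL

Standard dose requires CrCl ≥ 50 mL/min.
Set (140 − 72) × 71 / (72 × SCr) = 50
SCr = (140 − 72) × 71 / (72 × 50) = 1.341 mg/dL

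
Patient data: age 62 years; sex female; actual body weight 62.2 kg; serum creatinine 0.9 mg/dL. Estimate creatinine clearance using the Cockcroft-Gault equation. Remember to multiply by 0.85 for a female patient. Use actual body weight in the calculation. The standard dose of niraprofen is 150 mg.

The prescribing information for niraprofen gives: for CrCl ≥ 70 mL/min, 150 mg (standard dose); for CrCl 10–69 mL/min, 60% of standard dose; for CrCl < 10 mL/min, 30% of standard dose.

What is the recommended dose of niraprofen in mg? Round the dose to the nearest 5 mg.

90 mg

CrCl = (140 − 62) × 62.2 / (72 × 0.9) × 0.85 = 4851.6 / 64.80 × 0.85 ≈ 63.6 mL/min
CrCl ≈ 64 mL/min → bracket 10–69 mL/min.
60% of 150 mg = 90 mg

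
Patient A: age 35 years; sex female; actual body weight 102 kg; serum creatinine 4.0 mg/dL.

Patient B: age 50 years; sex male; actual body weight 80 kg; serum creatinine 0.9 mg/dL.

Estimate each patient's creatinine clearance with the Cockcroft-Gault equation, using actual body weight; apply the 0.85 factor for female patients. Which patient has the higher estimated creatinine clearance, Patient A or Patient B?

Patient B

Patient A: CrCl = (140 − 35) × 102 / (72 × 4) × 0.85 = 10710.0 / 288.00 × 0.85 ≈ 31.6 mL/min
Patient B: CrCl = (140 − 50) × 80 / (72 × 0.9) = 7200.0 / 64.80 ≈ 111.1 mL/min
31.6 vs 111.1 mL/min → Patient B is higher.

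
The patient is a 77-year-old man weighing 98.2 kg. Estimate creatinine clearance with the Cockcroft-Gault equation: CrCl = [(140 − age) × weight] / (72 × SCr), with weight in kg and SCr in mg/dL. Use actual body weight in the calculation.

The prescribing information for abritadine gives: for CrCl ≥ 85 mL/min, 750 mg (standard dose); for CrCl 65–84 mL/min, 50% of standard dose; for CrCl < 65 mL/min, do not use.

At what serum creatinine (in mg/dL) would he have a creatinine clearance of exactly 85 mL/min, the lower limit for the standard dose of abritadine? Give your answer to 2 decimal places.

1.01 mg/dL

Standard dose requires CrCl ≥ 85 mL/min.
Set (140 − 77) × 98.2 / (72 × SCr) = 85
SCr = (140 − 77) × 98.2 / (72 × 85) = 1.011 mg/dL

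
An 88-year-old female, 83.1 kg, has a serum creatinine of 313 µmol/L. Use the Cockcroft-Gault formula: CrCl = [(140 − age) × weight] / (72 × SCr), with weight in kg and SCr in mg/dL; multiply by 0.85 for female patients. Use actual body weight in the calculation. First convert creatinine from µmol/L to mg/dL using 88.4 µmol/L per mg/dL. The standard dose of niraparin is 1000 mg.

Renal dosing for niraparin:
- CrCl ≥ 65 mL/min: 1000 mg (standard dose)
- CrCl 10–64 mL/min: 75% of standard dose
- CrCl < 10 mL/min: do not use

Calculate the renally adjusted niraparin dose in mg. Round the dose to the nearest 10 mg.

750 mg

SCr = 313 / 88.4 = 3.541 mg/dL
CrCl = (140 − 88) × 83.1 / (72 × 3.541) × 0.85 = 4321.2 / 254.95 × 0.85 ≈ 14.4 mL/min
CrCl ≈ 14 mL/min → bracket 10–64 mL/min.
75% of 1000 mg = 750 mg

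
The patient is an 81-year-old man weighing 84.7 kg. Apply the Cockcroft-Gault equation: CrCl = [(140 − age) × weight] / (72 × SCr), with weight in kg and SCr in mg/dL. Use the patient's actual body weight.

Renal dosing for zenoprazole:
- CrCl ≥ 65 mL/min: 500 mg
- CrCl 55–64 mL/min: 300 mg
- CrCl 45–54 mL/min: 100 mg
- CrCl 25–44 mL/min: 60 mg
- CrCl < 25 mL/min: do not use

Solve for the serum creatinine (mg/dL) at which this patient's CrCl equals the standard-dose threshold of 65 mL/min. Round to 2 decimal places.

1.07 mg/dL

Standard dose requires CrCl ≥ 65 mL/min.
Set (140 − 81) × 84.7 / (72 × SCr) = 65
SCr = (140 − 81) × 84.7 / (72 × 65) = 1.068 mg/dL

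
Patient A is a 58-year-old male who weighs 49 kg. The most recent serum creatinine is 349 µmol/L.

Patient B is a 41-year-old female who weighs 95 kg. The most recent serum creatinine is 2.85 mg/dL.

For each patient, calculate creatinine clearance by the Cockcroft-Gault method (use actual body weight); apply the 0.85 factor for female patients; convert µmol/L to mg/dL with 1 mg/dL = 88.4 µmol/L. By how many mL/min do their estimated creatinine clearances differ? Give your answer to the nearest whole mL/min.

Patient A: SCr = 349 / 88.4 = 3.948 mg/dL
Patient A: CrCl = (140 − 58) × 49 / (72 × 3.948) = 4018.0 / 284.26 ≈ 14.1 mL/min
Patient B: CrCl = (140 − 41) × 95 / (72 × 2.85) × 0.85 = 9405.0 / 205.20 × 0.85 ≈ 39.0 mL/min
|14.1 − 39.0| = 24.9 mL/min

25 mL/min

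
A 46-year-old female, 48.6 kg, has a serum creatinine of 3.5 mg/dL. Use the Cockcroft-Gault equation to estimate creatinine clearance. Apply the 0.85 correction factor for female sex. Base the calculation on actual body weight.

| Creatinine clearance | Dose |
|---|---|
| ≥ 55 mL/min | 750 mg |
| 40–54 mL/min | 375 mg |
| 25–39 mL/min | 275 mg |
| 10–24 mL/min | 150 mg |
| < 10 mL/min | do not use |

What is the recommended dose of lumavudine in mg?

150 mg

CrCl = (140 − 46) × 48.6 / (72 × 3.5) × 0.85 = 4568.4 / 252.00 × 0.85 ≈ 15.4 mL/min
CrCl ≈ 15 mL/min → bracket 10–24 mL/min.
Dose for this bracket: 150 mg.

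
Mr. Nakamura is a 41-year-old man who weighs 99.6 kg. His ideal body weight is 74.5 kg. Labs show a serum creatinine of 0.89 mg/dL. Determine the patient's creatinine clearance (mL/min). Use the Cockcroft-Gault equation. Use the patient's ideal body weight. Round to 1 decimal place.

115.1 mL/min

CrCl = (140 − 41) × 74.5 / (72 × 0.89) = 7375.5 / 64.08 ≈ 115.1 mL/min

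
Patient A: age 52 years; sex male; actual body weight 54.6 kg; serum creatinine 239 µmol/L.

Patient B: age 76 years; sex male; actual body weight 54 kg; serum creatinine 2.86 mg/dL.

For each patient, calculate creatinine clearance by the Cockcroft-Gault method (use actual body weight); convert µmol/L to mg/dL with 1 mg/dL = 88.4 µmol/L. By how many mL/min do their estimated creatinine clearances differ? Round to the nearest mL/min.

Patient A: SCr = 239 / 88.4 = 2.704 mg/dL
Patient A: CrCl = (140 − 52) × 54.6 / (72 × 2.704) = 4804.8 / 194.69 ≈ 24.7 mL/min
Patient B: CrCl = (140 − 76) × 54 / (72 × 2.86) = 3456.0 / 205.92 ≈ 16.8 mL/min
|24.7 − 16.8| = 7.9 mL/min

8 mL/min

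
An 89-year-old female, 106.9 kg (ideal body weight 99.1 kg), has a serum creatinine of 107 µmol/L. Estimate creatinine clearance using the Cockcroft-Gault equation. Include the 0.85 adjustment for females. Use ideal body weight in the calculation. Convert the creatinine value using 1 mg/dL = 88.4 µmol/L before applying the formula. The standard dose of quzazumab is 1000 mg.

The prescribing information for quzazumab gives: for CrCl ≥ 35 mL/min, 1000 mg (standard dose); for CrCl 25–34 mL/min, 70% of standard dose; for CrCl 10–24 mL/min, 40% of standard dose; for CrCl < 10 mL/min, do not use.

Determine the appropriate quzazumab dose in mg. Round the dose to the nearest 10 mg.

SCr = 107 / 88.4 = 1.21 mg/dL
CrCl = (140 − 89) × 99.1 / (72 × 1.21) × 0.85 = 5054.1 / 87.12 × 0.85 ≈ 49.3 mL/min
CrCl ≈ 49 mL/min → bracket ≥ 35 mL/min.
100% of 1000 mg = 1000 mg

1000 mg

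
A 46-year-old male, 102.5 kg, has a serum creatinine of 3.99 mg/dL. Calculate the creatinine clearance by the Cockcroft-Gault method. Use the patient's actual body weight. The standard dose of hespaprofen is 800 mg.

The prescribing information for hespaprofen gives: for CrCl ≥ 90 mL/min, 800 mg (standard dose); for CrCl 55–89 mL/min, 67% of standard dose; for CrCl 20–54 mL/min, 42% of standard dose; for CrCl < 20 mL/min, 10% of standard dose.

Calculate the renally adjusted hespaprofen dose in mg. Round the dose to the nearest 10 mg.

340 mg

CrCl = (140 − 46) × 102.5 / (72 × 3.99) = 9635.0 / 287.28 ≈ 33.5 mL/min
CrCl ≈ 34 mL/min → bracket 20–54 mL/min.
42% of 800 mg = 336 mg → 340 mg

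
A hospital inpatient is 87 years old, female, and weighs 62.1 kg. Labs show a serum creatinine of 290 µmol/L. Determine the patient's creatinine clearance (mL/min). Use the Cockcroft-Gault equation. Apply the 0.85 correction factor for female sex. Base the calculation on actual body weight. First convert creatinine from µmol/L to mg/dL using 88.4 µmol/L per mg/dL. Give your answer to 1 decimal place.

SCr = 290 / 88.4 = 3.281 mg/dL
CrCl = (140 − 87) × 62.1 / (72 × 3.281) × 0.85 = 3291.3 / 236.23 × 0.85 ≈ 11.8 mL/min

11.8 mL/min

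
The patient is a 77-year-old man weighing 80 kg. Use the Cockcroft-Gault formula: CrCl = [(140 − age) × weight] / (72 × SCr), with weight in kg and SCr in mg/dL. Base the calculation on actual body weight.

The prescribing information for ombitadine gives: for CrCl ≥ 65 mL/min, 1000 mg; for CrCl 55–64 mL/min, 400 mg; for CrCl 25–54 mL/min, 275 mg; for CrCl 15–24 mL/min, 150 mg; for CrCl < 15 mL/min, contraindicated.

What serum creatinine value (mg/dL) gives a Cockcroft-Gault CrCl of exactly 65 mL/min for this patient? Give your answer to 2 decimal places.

1.08 mg/dL

Standard dose requires CrCl ≥ 65 mL/min.
Set (140 − 77) × 80 / (72 × SCr) = 65
SCr = (140 − 77) × 80 / (72 × 65) = 1.077 mg/dL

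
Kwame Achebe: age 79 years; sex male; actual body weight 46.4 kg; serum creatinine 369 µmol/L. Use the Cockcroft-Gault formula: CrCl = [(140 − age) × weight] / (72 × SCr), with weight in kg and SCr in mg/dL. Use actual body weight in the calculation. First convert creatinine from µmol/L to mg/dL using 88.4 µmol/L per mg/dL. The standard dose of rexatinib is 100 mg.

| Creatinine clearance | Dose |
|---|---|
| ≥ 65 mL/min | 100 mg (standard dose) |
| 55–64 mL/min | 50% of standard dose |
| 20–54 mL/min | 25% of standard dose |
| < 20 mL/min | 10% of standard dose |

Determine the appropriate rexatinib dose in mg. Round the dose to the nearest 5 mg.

SCr = 369 / 88.4 = 4.174 mg/dL
CrCl = (140 − 79) × 46.4 / (72 × 4.174) = 2830.4 / 300.53 ≈ 9.4 mL/min
CrCl ≈ 9 mL/min → bracket < 20 mL/min.
10% of 100 mg = 10 mg

10 mg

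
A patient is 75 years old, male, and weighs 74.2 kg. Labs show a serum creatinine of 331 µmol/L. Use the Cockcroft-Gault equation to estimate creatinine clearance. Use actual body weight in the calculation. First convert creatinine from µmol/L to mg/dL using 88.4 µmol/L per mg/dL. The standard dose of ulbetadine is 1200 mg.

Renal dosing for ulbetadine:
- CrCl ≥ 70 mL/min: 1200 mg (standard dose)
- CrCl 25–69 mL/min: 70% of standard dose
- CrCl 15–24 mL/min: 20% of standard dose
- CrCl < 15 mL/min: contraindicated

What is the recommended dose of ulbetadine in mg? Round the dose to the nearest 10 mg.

SCr = 331 / 88.4 = 3.744 mg/dL
CrCl = (140 − 75) × 74.2 / (72 × 3.744) = 4823.0 / 269.57 ≈ 17.9 mL/min
CrCl ≈ 18 mL/min → bracket 15–24 mL/min.
20% of 1200 mg = 240 mg

240 mg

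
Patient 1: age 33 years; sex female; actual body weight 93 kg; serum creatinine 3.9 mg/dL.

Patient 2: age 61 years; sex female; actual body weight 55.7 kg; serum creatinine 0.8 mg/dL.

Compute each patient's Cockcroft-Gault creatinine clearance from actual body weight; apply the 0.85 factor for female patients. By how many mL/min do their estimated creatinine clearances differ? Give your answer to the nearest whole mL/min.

35 mL/min

Patient 1: CrCl = (140 − 33) × 93 / (72 × 3.9) × 0.85 = 9951.0 / 280.80 × 0.85 ≈ 30.1 mL/min
Patient 2: CrCl = (140 − 61) × 55.7 / (72 × 0.8) × 0.85 = 4400.3 / 57.60 × 0.85 ≈ 64.9 mL/min
|30.1 − 64.9| = 34.8 mL/min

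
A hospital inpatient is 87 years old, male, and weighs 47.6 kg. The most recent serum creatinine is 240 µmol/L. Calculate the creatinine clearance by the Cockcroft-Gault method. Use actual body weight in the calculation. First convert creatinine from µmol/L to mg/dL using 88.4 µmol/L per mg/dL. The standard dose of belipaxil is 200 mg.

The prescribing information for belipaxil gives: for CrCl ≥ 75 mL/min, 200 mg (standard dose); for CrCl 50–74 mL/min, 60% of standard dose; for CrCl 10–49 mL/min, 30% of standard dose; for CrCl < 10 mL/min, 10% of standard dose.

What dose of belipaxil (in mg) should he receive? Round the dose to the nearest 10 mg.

SCr = 240 / 88.4 = 2.715 mg/dL
CrCl = (140 − 87) × 47.6 / (72 × 2.715) = 2522.8 / 195.48 ≈ 12.9 mL/min
CrCl ≈ 13 mL/min → bracket 10–49 mL/min.
30% of 200 mg = 60 mg

60 mg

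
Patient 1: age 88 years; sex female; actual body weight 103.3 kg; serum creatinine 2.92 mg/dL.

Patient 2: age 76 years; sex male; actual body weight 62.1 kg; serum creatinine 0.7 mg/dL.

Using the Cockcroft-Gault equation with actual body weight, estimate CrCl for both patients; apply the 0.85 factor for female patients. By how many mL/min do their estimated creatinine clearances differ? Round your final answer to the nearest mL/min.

Patient 1: CrCl = (140 − 88) × 103.3 / (72 × 2.92) × 0.85 = 5371.6 / 210.24 × 0.85 ≈ 21.7 mL/min
Patient 2: CrCl = (140 − 76) × 62.1 / (72 × 0.7) = 3974.4 / 50.40 ≈ 78.9 mL/min
|21.7 − 78.9| = 57.2 mL/min

57 mL/min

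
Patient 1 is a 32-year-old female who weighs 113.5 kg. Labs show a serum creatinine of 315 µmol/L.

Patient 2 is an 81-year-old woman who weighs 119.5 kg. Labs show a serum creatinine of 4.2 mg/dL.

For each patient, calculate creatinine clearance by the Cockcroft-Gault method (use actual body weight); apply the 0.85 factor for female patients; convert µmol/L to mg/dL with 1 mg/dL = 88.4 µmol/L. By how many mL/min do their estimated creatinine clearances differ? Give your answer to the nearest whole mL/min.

Patient 1: SCr = 315 / 88.4 = 3.563 mg/dL
Patient 1: CrCl = (140 − 32) × 113.5 / (72 × 3.563) × 0.85 = 12258.0 / 256.54 × 0.85 ≈ 40.6 mL/min
Patient 2: CrCl = (140 − 81) × 119.5 / (72 × 4.2) × 0.85 = 7050.5 / 302.40 × 0.85 ≈ 19.8 mL/min
|40.6 − 19.8| = 20.8 mL/min

21 mL/min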